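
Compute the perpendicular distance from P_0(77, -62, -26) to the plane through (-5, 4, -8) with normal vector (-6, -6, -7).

The plane has equation n·(r − (-5, 4, -8)) = 0, i.e. n·r = 62.
Then n·(77, -62, -26) - 62 = 30.
|n| = √(36 + 36 + 49) = 11, so the distance is |30|/11 = 30/11.

30/11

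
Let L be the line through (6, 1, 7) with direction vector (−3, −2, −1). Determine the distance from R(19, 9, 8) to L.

Direction vector d = (−3, −2, −1).
AP = (13, 8, 1); AP·d = -56, |AP|² = 234, |d|² = 14.
distance² = |AP|² − (AP·d)²/|d|² = 234 − 3136/14 = 10, so the distance is √10.

√10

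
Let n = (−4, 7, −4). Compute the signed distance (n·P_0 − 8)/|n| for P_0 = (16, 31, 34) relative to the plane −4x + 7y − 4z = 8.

n·P_0 − 8 = 9.
|n| = 9, so the signed distance is 9/9 = 1.

1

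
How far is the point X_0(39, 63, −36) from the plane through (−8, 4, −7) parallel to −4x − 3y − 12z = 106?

17/13

Parallel planes share the normal n = (−4, −3, −12); since (−8, 4, −7) lies on the plane, its equation is −4x − 3y − 12z = 104.
Then n·(39, 63, −36) − 104 = −17.
|n| = √(16 + 9 + 144) = 13, so the distance is |-17|/13 = 17/13.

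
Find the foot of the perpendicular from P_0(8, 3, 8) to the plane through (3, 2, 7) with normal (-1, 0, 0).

(3, 3, 8)

n = (-1, 0, 0), |n|² = 1, and n·P_0 − (-3) = -5.
t = -5/1 = -5, so the foot is P_0 − t·n = (8, 3, 8) − (-5)·(-1, 0, 0) = (3, 3, 8).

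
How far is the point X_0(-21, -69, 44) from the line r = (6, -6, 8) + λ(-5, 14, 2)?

Direction vector d = (-5, 14, 2).
AP = (-27, -63, 36), and AP × d = (-630, -126, -693).
|AP × d|² = 893025 and |d|² = 225, so the distance is √(893025/225) = √3969 = 63.

63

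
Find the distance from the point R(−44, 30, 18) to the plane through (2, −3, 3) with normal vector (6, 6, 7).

The plane has equation n·(r − (2, −3, 3)) = 0, i.e. n·r = 15.
d = |6·(-44) + 6·30 + 7·18 − 15| / √(36 + 36 + 49) = |27| / 11 = 27/11.

27/11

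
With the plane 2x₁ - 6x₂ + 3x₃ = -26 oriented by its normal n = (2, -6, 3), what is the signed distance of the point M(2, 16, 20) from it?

n·M − (-26) = -6.
|n| = 7, so the signed distance is -6/7.

-6/7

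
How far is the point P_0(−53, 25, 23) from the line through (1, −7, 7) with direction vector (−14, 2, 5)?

2√149

Direction vector d = (−14, 2, 5).
AP = (−54, 32, 16); AP·d = 900, |AP|² = 4196, |d|² = 225.
distance² = |AP|² − (AP·d)²/|d|² = 4196 − 810000/225 = 596, so the distance is 2√149.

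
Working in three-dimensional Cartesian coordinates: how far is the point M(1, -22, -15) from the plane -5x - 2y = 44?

Normal vector n = (-5, -2, 0), and n·(1, -22, -15) - 44 = -5.
|n| = √(25 + 4 + 0) = √29, so the distance is |-5|/√29 = 5√29/29.

5√29/29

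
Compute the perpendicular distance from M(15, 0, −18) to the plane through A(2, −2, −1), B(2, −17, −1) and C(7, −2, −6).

2√2

AB = (0, −15, 0) and AC = (5, 0, −5), so a normal is n = AB × AC = (75, 0, 75).
d = |75·15 + 75·(-18) − 75| / √(5625 + 0 + 5625) = |-300| / (75√2) = 2√2.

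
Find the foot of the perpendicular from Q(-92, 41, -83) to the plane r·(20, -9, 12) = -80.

The perpendicular from Q has direction n = (20, -9, 12): r = (-92, 41, -83) + t(20, -9, 12).
Substitute into the plane: n·(Q + tn) = -80 gives -3205 + 625t = -80, so t = 5.
Foot = (-92, 41, -83) + 5·(20, -9, 12) = (8, -4, -23).

(8, -4, -23)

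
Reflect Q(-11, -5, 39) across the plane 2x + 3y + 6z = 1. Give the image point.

With n = (2, 3, 6), the signed offset is (n·Q − 1)/|n|² = 196/49 = 4.
Q' = Q − 2t·n = (-11, -5, 39) − 8·(2, 3, 6) = (-27, -29, -9).

(-27, -29, -9)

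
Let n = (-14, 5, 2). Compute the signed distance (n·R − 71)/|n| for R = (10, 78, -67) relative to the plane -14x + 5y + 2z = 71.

n·R − 71 = 45.
|n| = 15, so the signed distance is 45/15 = 3.

3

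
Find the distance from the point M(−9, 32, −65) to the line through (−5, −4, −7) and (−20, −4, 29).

2√493

A direction vector is d = (−15, 0, 36).
AP = (−4, 36, −58); AP·d = -2028, |AP|² = 4676, |d|² = 1521.
distance² = |AP|² − (AP·d)²/|d|² = 4676 − 4112784/1521 = 1972, so the distance is 2√493.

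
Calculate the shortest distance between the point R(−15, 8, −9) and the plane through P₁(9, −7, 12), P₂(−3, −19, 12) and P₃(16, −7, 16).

1

P₁P₂ = (−12, −12, 0) and P₁P₃ = (7, 0, 4), so a normal is n = P₁P₂ × P₁P₃ = (−48, 48, 84).
d = |(-48)·(-15) + 48·8 + 84·(-9) − 240| / √(2304 + 2304 + 7056) = |108| / 108 = 1.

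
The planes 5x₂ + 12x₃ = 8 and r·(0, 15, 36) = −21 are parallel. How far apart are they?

15/13

Divide the second equation by 3 to match normals: 5x₂ + 12x₃ = -7.
With common normal n = (0, 5, 12) (|n| = 13), the distance is |8 − (-7)|/|n| = 15/13.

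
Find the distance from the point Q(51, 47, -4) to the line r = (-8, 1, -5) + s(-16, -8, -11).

3√181

Direction vector d = (-16, -8, -11).
AP = (59, 46, 1); AP·d = -1323, |AP|² = 5598, |d|² = 441.
distance² = |AP|² − (AP·d)²/|d|² = 5598 − 1750329/441 = 1629, so the distance is 3√181.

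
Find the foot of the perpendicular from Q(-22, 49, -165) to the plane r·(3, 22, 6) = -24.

(-512/23, 1083/23, -3807/23)

n = (3, 22, 6), |n|² = 529, and n·Q − (-24) = 46.
t = 46/529 = 2/23, so the foot is Q − t·n = (-22, 49, -165) − (2/23)·(3, 22, 6) = (-512/23, 1083/23, -3807/23).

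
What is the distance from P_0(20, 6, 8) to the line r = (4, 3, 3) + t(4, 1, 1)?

Direction vector d = (4, 1, 1).
AP = (16, 3, 5), and AP × d = (−2, 4, 4).
|AP × d|² = 36 and |d|² = 18, so the distance is √(36/18) = √2.

√2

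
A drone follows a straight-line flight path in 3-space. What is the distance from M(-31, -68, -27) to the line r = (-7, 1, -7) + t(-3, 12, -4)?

3√337

Direction vector d = (-3, 12, -4).
AP = (-24, -69, -20), and AP × d = (516, -36, -495).
|AP × d|² = 512577 and |d|² = 169, so the distance is √(512577/169) = √3033 = 3√337.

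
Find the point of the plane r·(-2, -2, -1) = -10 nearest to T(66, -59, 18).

The perpendicular from T has direction n = (-2, -2, -1): r = (66, -59, 18) + t(-2, -2, -1).
Substitute into the plane: n·(T + tn) = -10 gives -32 + 9t = -10, so t = 22/9.
Foot = (66, -59, 18) + (22/9)·(-2, -2, -1) = (550/9, -575/9, 140/9).

(550/9, -575/9, 140/9)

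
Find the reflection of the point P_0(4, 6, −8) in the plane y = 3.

With n = (0, 1, 0), the signed offset is (n·P_0 − 3)/|n|² = 3/1 = 3.
P_0' = P_0 − 2t·n = (4, 6, −8) − 6·(0, 1, 0) = (4, 0, −8).

(4, 0, -8)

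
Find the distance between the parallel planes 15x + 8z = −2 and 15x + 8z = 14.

16/17

With common normal n = (15, 0, 8) (|n| = 17), the distance is |(-2) − 14|/|n| = 16/17.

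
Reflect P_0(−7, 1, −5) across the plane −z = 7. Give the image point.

With n = (0, 0, −1), the signed offset is (n·P_0 − 7)/|n|² = -2/1 = -2.
P_0' = P_0 − 2t·n = (−7, 1, −5) − (-4)·(0, 0, −1) = (−7, 1, −9).

(-7, 1, -9)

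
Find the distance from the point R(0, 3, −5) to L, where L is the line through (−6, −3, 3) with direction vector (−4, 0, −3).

Direction vector d = (−4, 0, −3).
AP = (6, 6, −8), and AP × d = (−18, 50, 24).
|AP × d|² = 3400 and |d|² = 25, so the distance is √(3400/25) = √136 = 2√34.

2√34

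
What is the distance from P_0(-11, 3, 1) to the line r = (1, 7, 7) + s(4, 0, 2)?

4

Direction vector d = (4, 0, 2).
AP = (-12, -4, -6); AP·d = -60, |AP|² = 196, |d|² = 20.
distance² = |AP|² − (AP·d)²/|d|² = 196 − 3600/20 = 16, so the distance is 4.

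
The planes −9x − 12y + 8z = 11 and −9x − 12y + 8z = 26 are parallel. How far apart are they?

Both planes have normal n = (−9, −12, 8), |n| = 17. Any point on the first plane is at distance |26 − 11|/|n| = 15/17 from the second.

15/17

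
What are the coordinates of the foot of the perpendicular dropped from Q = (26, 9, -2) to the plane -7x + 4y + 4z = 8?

(12, 17, 6)

The perpendicular from Q has direction n = (-7, 4, 4): r = (26, 9, -2) + μ(-7, 4, 4).
Substitute into the plane: n·(Q + μn) = 8 gives -154 + 81μ = 8, so μ = 2.
Foot = (26, 9, -2) + 2·(-7, 4, 4) = (12, 17, 6).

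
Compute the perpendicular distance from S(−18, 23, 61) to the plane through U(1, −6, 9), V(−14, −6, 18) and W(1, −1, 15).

UV = (−15, 0, 9) and UW = (0, 5, 6), so a normal is n = UV × UW = (−45, 90, −75).
Then n·(−18, 23, 61) − (−1260) = −435.
|n| = √(2025 + 8100 + 5625) = 15√70, so the distance is |-435|/(15√70) = 29√70/70.

29/√70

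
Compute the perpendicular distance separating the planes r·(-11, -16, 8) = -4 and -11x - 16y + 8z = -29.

With common normal n = (-11, -16, 8) (|n| = 21), the distance is |(-4) − (-29)|/|n| = 25/21.

25/21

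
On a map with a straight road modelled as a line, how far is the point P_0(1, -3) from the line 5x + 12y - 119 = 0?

The normal to the line is n = (5, 12) with |n| = 13.
|n·P_0 − 119| = |-31 − 119| = 150, so the distance is 150/13.

150/13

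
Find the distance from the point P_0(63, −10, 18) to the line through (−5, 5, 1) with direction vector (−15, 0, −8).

Direction vector d = (−15, 0, −8).
AP = (68, −15, 17), and AP × d = (120, 289, −225).
|AP × d|² = 148546 and |d|² = 289, so the distance is √(148546/289) = √514.

√514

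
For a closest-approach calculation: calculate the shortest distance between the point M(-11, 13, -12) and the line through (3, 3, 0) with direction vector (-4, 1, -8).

Direction vector d = (-4, 1, -8).
AP = (-14, 10, -12); AP·d = 162, |AP|² = 440, |d|² = 81.
distance² = |AP|² − (AP·d)²/|d|² = 440 − 26244/81 = 116, so the distance is 2√29.

2√29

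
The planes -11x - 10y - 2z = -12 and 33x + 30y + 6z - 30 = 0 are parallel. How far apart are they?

2/15

Divide the second equation by -3 to match normals: -11x - 10y - 2z = -10.
With common normal n = (-11, -10, -2) (|n| = 15), the distance is |(-12) − (-10)|/|n| = 2/15.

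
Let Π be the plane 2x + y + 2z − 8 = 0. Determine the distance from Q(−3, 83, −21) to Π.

9

d = |2·(-3) + 1·83 + 2·(-21) − 8| / √(4 + 1 + 4) = |27| / 3 = 9.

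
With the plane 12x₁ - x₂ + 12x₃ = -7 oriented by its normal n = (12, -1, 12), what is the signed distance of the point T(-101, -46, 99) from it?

n·T − (-7) = 29.
|n| = 17, so the signed distance is 29/17.

29/17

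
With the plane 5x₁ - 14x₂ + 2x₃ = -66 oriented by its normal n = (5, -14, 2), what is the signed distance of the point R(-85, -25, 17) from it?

5/3

n·R − (-66) = 25.
|n| = 15, so the signed distance is 25/15 = 5/3.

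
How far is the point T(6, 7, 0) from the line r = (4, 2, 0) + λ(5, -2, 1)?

Direction vector d = (5, -2, 1).
AP = (2, 5, 0), and AP × d = (5, -2, -29).
|AP × d|² = 870 and |d|² = 30, so the distance is √(870/30) = √29.

√29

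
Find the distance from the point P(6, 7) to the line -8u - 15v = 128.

281/17

d = |(-8)·6 + (-15)·7 − 128| / √(64 + 225) = |-281|/17 = 281/17.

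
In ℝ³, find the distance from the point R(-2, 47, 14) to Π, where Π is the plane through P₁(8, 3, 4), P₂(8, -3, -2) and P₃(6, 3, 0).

7√6/3

P₁P₂ = (0, -6, -6) and P₁P₃ = (-2, 0, -4), so a normal is n = P₁P₂ × P₁P₃ = (24, 12, -12).
Then n·(-2, 47, 14) - 180 = 168.
|n| = √(576 + 144 + 144) = 12√6, so the distance is |168|/(12√6) = 7√6/3.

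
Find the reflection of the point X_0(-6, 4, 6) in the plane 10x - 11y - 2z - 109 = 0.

With n = (10, -11, -2), the signed offset is (n·X_0 − 109)/|n|² = -225/225 = -1.
X_0' = X_0 − 2t·n = (-6, 4, 6) − (-2)·(10, -11, -2) = (14, -18, 2).

(14, -18, 2)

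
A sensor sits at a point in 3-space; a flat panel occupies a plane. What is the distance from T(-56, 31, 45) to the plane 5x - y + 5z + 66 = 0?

n = (5, -1, 5); n·P − (-66) = -20; |n| = √51; distance = 20/√51 = 20√51/51.

20√51/51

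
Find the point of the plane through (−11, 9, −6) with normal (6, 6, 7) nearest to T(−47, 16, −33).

n = (6, 6, 7), |n|² = 121, and n·T − (-54) = -363.
t = -363/121 = -3, so the foot is T − t·n = (−47, 16, −33) − (-3)·(6, 6, 7) = (−29, 34, −12).

(-29, 34, -12)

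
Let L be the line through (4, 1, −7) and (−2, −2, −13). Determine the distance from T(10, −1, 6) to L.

√65

A direction vector is d = (−6, −3, −6).
AP = (6, −2, 13), and AP × d = (51, −42, −30).
|AP × d|² = 5265 and |d|² = 81, so the distance is √(5265/81) = √65.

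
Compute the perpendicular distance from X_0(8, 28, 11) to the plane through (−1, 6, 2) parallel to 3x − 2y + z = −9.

8/√14

Parallel planes share the normal n = (3, −2, 1); since (−1, 6, 2) lies on the plane, its equation is 3x − 2y + z = -13.
d = |3·8 + (-2)·28 + 1·11 − (-13)| / √(9 + 4 + 1) = |-8| / √14 = 4√14/7.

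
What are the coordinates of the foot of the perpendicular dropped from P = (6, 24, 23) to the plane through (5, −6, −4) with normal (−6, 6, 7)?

The perpendicular from P has direction n = (−6, 6, 7): r = (6, 24, 23) + μ(−6, 6, 7).
Substitute into the plane: n·(P + μn) = -94 gives 269 + 121μ = -94, so μ = -3.
Foot = (6, 24, 23) + (-3)·(−6, 6, 7) = (24, 6, 2).

(24, 6, 2)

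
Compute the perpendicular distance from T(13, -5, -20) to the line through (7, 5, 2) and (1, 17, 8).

2√59

A direction vector is d = (-6, 12, 6).
AP = (6, -10, -22); AP·d = -288, |AP|² = 620, |d|² = 216.
distance² = |AP|² − (AP·d)²/|d|² = 620 − 82944/216 = 236, so the distance is 2√59.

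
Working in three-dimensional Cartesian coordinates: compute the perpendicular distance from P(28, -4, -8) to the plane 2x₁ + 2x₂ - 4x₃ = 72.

2√6/3

d = |2·28 + 2·(-4) + (-4)·(-8) − 72| / √(4 + 4 + 16) = |8| / (2√6) = 4/√6.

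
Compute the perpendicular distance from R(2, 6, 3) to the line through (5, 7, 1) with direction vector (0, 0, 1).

√10

Direction vector d = (0, 0, 1).
AP = (−3, −1, 2); AP·d = 2, |AP|² = 14, |d|² = 1.
distance² = |AP|² − (AP·d)²/|d|² = 14 − 4/1 = 10, so the distance is √10.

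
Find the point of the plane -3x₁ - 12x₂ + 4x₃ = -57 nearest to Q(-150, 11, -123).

(-1977/13, 35/13, -1563/13)

n = (-3, -12, 4), |n|² = 169, and n·Q − (-57) = -117.
t = -117/169 = -9/13, so the foot is Q − t·n = (-150, 11, -123) − (-9/13)·(-3, -12, 4) = (-1977/13, 35/13, -1563/13).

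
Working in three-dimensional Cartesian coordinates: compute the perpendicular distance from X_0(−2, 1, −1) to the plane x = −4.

2

Normal vector n = (1, 0, 0), and n·(−2, 1, −1) − (−4) = 2.
|n| = √(1 + 0 + 0) = 1, so the distance is |2|/1 = 2.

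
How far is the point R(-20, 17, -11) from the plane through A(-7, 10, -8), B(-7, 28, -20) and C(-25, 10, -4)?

1

AB = (0, 18, -12) and AC = (-18, 0, 4), so a normal is n = AB × AC = (72, 216, 324).
Then n·(-20, 17, -11) - (-936) = -396.
|n| = √(5184 + 46656 + 104976) = 396, so the distance is |-396|/396 = 1.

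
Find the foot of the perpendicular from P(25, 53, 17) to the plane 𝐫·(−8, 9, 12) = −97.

(41, 35, -7)

n = (−8, 9, 12), |n|² = 289, and n·P − (-97) = 578.
t = 578/289 = 2, so the foot is P − t·n = (25, 53, 17) − 2·(−8, 9, 12) = (41, 35, −7).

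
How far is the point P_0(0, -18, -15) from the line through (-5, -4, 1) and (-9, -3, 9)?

A direction vector is d = (-4, 1, 8).
AP = (5, -14, -16); AP·d = -162, |AP|² = 477, |d|² = 81.
distance² = |AP|² − (AP·d)²/|d|² = 477 − 26244/81 = 153, so the distance is 3√17.

3√17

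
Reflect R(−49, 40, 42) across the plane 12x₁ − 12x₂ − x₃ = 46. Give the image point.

(47, -56, 34)

n = (12, −12, −1), |n|² = 289, n·R − 46 = -1156, so t = -1156/289 = -4.
Foot F = R − (-4)·n = (−1, −8, 38); the reflection is 2F − R = (47, −56, 34).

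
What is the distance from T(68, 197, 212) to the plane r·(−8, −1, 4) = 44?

7

d = |(-8)·68 + (-1)·197 + 4·212 − 44| / √(64 + 1 + 16) = |63| / 9 = 7.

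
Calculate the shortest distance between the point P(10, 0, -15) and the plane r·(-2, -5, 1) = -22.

n = (-2, -5, 1); n·P − (-22) = -13; |n| = √30; distance = 13/√30.

13/√30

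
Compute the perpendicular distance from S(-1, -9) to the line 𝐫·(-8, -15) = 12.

131/17

d = |(-8)·(-1) + (-15)·(-9) − 12| / √(64 + 225) = |131|/17 = 131/17.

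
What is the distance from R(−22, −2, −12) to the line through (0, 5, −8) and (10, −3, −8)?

√385

A direction vector is d = (10, −8, 0).
AP = (−22, −7, −4), and AP × d = (−32, −40, 246).
|AP × d|² = 63140 and |d|² = 164, so the distance is √(63140/164) = √385.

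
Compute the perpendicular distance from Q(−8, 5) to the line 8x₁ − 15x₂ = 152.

291/17

The normal to the line is n = (8, −15) with |n| = 17.
|n·Q − 152| = |-139 − 152| = 291, so the distance is 291/17.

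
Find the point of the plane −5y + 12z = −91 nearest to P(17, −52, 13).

The perpendicular from P has direction n = (0, −5, 12): r = (17, −52, 13) + t(0, −5, 12).
Substitute into the plane: n·(P + tn) = -91 gives 416 + 169t = -91, so t = -3.
Foot = (17, −52, 13) + (-3)·(0, −5, 12) = (17, −37, −23).

(17, -37, -23)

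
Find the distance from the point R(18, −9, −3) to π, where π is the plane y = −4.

Normal vector n = (0, 1, 0), and n·(18, −9, −3) − (−4) = −5.
|n| = √(0 + 1 + 0) = 1, so the distance is |-5|/1 = 5.

5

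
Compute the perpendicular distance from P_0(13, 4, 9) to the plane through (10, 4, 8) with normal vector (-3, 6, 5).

4/√70

The plane has equation n·(r − (10, 4, 8)) = 0, i.e. n·r = 34.
d = |(-3)·13 + 6·4 + 5·9 − 34| / √(9 + 36 + 25) = |-4| / √70 = 2√70/35.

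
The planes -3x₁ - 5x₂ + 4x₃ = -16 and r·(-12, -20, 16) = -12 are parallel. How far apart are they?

Divide the second equation by 4 to match normals: -3x₁ - 5x₂ + 4x₃ = -3.
With common normal n = (-3, -5, 4) (|n| = 5√2), the distance is |(-16) − (-3)|/|n| = 13/(5√2).

13/(5√2)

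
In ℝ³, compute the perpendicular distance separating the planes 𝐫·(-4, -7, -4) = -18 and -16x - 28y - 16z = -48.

2/3

Divide the second equation by 4 to match normals: -4x - 7y - 4z = -12.
Both planes have normal n = (-4, -7, -4), |n| = 9. Any point on the first plane is at distance |(-12) − (-18)|/|n| = 6/9 = 2/3 from the second.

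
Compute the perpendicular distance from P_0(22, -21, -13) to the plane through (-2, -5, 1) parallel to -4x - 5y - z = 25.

Parallel planes share the normal n = (-4, -5, -1); since (-2, -5, 1) lies on the plane, its equation is -4x - 5y - z = 32.
Then n·(22, -21, -13) - 32 = -2.
|n| = √(16 + 25 + 1) = √42, so the distance is |-2|/√42 = 2/√42.

√42/21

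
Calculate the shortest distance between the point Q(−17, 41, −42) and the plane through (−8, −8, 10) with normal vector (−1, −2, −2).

5

The plane has equation n·(r − (−8, −8, 10)) = 0, i.e. n·r = 4.
Then n·(−17, 41, −42) − 4 = 15.
|n| = √(1 + 4 + 4) = 3, so the distance is |15|/3 = 5.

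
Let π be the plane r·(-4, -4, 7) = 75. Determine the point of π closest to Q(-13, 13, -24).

n = (-4, -4, 7), |n|² = 81, and n·Q − 75 = -243.
t = -243/81 = -3, so the foot is Q − t·n = (-13, 13, -24) − (-3)·(-4, -4, 7) = (-25, 1, -3).

(-25, 1, -3)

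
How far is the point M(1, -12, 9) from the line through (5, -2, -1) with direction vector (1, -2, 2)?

6√2

Direction vector d = (1, -2, 2).
AP = (-4, -10, 10); AP·d = 36, |AP|² = 216, |d|² = 9.
distance² = |AP|² − (AP·d)²/|d|² = 216 − 1296/9 = 72, so the distance is 6√2.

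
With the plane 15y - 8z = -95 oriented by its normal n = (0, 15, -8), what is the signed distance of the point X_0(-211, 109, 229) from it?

n·X_0 − (-95) = -102.
|n| = 17, so the signed distance is -102/17 = -6.

-6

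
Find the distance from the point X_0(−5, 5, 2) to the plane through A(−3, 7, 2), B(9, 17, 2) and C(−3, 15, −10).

2√77/77

AB = (12, 10, 0) and AC = (0, 8, −12), so a normal is n = AB × AC = (−120, 144, 96).
Then n·(−5, 5, 2) − 1560 = −48.
|n| = √(14400 + 20736 + 9216) = 24√77, so the distance is |-48|/(24√77) = 2/√77.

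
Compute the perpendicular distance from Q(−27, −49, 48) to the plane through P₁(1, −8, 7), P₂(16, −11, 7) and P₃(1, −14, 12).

P₁P₂ = (15, −3, 0) and P₁P₃ = (0, −6, 5), so a normal is n = P₁P₂ × P₁P₃ = (−15, −75, −90).
Then n·(−27, −49, 48) − (−45) = −195.
|n| = √(225 + 5625 + 8100) = 15√62, so the distance is |-195|/(15√62) = 13√62/62.

13√62/62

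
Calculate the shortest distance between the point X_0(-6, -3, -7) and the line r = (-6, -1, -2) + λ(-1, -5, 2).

Direction vector d = (-1, -5, 2).
AP = (0, -2, -5); AP·d = 0, |AP|² = 29, |d|² = 30.
distance² = |AP|² − (AP·d)²/|d|² = 29 − 0/30 = 29, so the distance is √29.

√29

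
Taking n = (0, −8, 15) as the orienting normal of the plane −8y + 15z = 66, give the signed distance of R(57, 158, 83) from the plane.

n·R − 66 = -85.
|n| = 17, so the signed distance is -85/17 = -5.

-5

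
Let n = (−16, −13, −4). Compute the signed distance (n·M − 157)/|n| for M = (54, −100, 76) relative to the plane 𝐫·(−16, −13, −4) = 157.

n·M − 157 = -25.
|n| = 21, so the signed distance is -25/21.

-25/21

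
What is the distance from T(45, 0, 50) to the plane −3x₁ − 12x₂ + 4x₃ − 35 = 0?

Normal vector n = (−3, −12, 4), and n·(45, 0, 50) − 35 = 30.
|n| = √(9 + 144 + 16) = 13, so the distance is |30|/13 = 30/13.

30/13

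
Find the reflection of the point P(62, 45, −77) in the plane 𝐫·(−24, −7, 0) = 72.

With n = (−24, −7, 0), the signed offset is (n·P − 72)/|n|² = -1875/625 = -3.
P' = P − 2t·n = (62, 45, −77) − (-6)·(−24, −7, 0) = (−82, 3, −77).

(-82, 3, -77)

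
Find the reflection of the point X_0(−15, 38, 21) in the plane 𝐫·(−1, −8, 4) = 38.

(-21, -10, 45)

n = (−1, −8, 4), |n|² = 81, n·X_0 − 38 = -243, so t = -243/81 = -3.
Foot F = X_0 − (-3)·n = (−18, 14, 33); the reflection is 2F − X_0 = (−21, −10, 45).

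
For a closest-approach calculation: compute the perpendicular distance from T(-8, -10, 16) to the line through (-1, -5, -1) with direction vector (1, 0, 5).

√129

Direction vector d = (1, 0, 5).
AP = (-7, -5, 17), and AP × d = (-25, 52, 5).
|AP × d|² = 3354 and |d|² = 26, so the distance is √(3354/26) = √129.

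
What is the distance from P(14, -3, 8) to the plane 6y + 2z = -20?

n = (0, 6, 2); n·P − (-20) = 18; |n| = 2√10; distance = 18/(2√10) = 9/√10.

9√10/10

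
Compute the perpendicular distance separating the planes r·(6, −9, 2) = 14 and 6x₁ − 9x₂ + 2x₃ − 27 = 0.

Both planes have normal n = (6, −9, 2), |n| = 11. Any point on the first plane is at distance |27 − 14|/|n| = 13/11 from the second.

13/11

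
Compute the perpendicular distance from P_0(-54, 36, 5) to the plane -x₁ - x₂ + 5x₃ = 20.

23√3/9

Normal vector n = (-1, -1, 5), and n·(-54, 36, 5) - 20 = 23.
|n| = √(1 + 1 + 25) = 3√3, so the distance is |23|/(3√3) = 23√3/9.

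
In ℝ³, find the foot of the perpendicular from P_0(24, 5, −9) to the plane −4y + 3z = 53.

The perpendicular from P_0 has direction n = (0, −4, 3): r = (24, 5, −9) + μ(0, −4, 3).
Substitute into the plane: n·(P_0 + μn) = 53 gives -47 + 25μ = 53, so μ = 4.
Foot = (24, 5, −9) + 4·(0, −4, 3) = (24, −11, 3).

(24, -11, 3)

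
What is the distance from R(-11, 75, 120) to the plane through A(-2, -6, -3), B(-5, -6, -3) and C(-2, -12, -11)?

9

AB = (-3, 0, 0) and AC = (0, -6, -8), so a normal is n = AB × AC = (0, -24, 18).
Then n·(-11, 75, 120) - 90 = 270.
|n| = √(0 + 576 + 324) = 30, so the distance is |270|/30 = 9.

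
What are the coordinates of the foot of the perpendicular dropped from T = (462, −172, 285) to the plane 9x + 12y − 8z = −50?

The perpendicular from T has direction n = (9, 12, −8): r = (462, −172, 285) + μ(9, 12, −8).
Substitute into the plane: n·(T + μn) = -50 gives -186 + 289μ = -50, so μ = 8/17.
Foot = (462, −172, 285) + (8/17)·(9, 12, −8) = (7926/17, −2828/17, 4781/17).

(7926/17, -2828/17, 4781/17)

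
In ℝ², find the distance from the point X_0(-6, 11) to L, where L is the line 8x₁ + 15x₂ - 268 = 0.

d = |8·(-6) + 15·11 − 268| / √(64 + 225) = |-151|/17 = 151/17.

151/17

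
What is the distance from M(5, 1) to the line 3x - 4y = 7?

The normal to the line is n = (3, -4) with |n| = 5.
|n·M − 7| = |11 − 7| = 4, so the distance is 4/5.

4/5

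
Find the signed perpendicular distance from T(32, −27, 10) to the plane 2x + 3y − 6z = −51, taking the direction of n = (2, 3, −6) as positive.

n·T − (-51) = -26.
|n| = 7, so the signed distance is -26/7.

-26/7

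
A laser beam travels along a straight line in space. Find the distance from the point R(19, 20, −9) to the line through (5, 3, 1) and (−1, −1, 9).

11

A direction vector is d = (−6, −4, 8).
AP = (14, 17, −10); AP·d = -232, |AP|² = 585, |d|² = 116.
distance² = |AP|² − (AP·d)²/|d|² = 585 − 53824/116 = 121, so the distance is 11.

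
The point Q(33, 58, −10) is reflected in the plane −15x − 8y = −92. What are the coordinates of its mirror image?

With n = (−15, −8, 0), the signed offset is (n·Q − (-92))/|n|² = -867/289 = -3.
Q' = Q − 2t·n = (33, 58, −10) − (-6)·(−15, −8, 0) = (−57, 10, −10).

(-57, 10, -10)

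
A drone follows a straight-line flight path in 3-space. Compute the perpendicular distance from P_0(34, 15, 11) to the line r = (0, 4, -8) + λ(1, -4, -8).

3√146

Direction vector d = (1, -4, -8).
AP = (34, 11, 19), and AP × d = (-12, 291, -147).
|AP × d|² = 106434 and |d|² = 81, so the distance is √(106434/81) = √1314 = 3√146.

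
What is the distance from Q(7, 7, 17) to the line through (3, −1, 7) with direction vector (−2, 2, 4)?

2√21

Direction vector d = (−2, 2, 4).
AP = (4, 8, 10); AP·d = 48, |AP|² = 180, |d|² = 24.
distance² = |AP|² − (AP·d)²/|d|² = 180 − 2304/24 = 84, so the distance is 2√21.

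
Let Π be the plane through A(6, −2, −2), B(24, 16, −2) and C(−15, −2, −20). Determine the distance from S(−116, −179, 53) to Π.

AB = (18, 18, 0) and AC = (−21, 0, −18), so a normal is n = AB × AC = (−324, 324, 378).
d = |(-324)·(-116) + 324·(-179) + 378·53 − (-3348)| / √(104976 + 104976 + 142884) = |2970| / 594 = 5.

5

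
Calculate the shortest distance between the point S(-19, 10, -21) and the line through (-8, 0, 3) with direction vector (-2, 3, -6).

√13

Direction vector d = (-2, 3, -6).
AP = (-11, 10, -24), and AP × d = (12, -18, -13).
|AP × d|² = 637 and |d|² = 49, so the distance is √(637/49) = √13.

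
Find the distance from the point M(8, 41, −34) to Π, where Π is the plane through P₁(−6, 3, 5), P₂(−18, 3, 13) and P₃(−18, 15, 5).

13/√17

P₁P₂ = (−12, 0, 8) and P₁P₃ = (−12, 12, 0), so a normal is n = P₁P₂ × P₁P₃ = (−96, −96, −144).
n = (−96, −96, −144); n·P − (-432) = 624; |n| = 48√17; distance = 624/(48√17) = 13/√17.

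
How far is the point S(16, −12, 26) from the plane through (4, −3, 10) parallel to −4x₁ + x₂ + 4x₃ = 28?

7/√33

Parallel planes share the normal n = (−4, 1, 4); since (4, −3, 10) lies on the plane, its equation is −4x₁ + x₂ + 4x₃ = 21.
n = (−4, 1, 4); n·P − 21 = 7; |n| = √33; distance = 7/√33.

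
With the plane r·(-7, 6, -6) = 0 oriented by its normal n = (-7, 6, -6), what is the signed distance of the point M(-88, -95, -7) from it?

n·M − 0 = 88.
|n| = 11, so the signed distance is 88/11 = 8.

8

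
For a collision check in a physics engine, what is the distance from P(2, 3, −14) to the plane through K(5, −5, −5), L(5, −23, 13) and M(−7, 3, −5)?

9/√22

KL = (0, −18, 18) and KM = (−12, 8, 0), so a normal is n = KL × KM = (−144, −216, −216).
Then n·(2, 3, −14) − 1440 = 648.
|n| = √(20736 + 46656 + 46656) = 72√22, so the distance is |648|/(72√22) = 9/√22.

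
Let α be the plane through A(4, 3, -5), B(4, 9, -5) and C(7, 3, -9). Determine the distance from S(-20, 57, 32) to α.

3

AB = (0, 6, 0) and AC = (3, 0, -4), so a normal is n = AB × AC = (-24, 0, -18).
d = |(-24)·(-20) + (-18)·32 − (-6)| / √(576 + 0 + 324) = |-90| / 30 = 3.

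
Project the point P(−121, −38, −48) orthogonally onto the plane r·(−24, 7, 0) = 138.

The perpendicular from P has direction n = (−24, 7, 0): r = (−121, −38, −48) + t(−24, 7, 0).
Substitute into the plane: n·(P + tn) = 138 gives 2638 + 625t = 138, so t = -4.
Foot = (−121, −38, −48) + (-4)·(−24, 7, 0) = (−25, −66, −48).

(-25, -66, -48)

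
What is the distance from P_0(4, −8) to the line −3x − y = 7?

d = |(-3)·4 + (-1)·(-8) − 7| / √(9 + 1) = |-11|/√10 = 11/√10.

11√10/10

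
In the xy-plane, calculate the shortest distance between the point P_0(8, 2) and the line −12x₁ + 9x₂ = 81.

d = |(-12)·8 + 9·2 − 81| / √(144 + 81) = |-159|/15 = 53/5.

53/5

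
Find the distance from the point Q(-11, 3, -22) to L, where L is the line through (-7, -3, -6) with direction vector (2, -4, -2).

2√77

Direction vector d = (2, -4, -2).
AP = (-4, 6, -16); AP·d = 0, |AP|² = 308, |d|² = 24.
distance² = |AP|² − (AP·d)²/|d|² = 308 − 0/24 = 308, so the distance is 2√77.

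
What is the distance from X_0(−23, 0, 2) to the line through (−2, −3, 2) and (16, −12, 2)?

3√5

A direction vector is d = (18, −9, 0).
AP = (−21, 3, 0); AP·d = -405, |AP|² = 450, |d|² = 405.
distance² = |AP|² − (AP·d)²/|d|² = 450 − 164025/405 = 45, so the distance is 3√5.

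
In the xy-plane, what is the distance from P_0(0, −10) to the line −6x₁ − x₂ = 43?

The normal to the line is n = (−6, −1) with |n| = √37.
|n·P_0 − 43| = |10 − 43| = 33, so the distance is 33/√37.

33√37/37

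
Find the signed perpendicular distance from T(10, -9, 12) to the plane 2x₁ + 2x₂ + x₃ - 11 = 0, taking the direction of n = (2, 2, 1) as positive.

n·T − 11 = 3.
|n| = 3, so the signed distance is 3/3 = 1.

1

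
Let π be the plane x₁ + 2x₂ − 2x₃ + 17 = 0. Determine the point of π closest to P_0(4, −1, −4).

The perpendicular from P_0 has direction n = (1, 2, −2): r = (4, −1, −4) + λ(1, 2, −2).
Substitute into the plane: n·(P_0 + λn) = -17 gives 10 + 9λ = -17, so λ = -3.
Foot = (4, −1, −4) + (-3)·(1, 2, −2) = (1, −7, 2).

(1, -7, 2)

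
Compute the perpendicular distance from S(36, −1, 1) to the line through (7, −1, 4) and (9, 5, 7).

3√89

A direction vector is d = (2, 6, 3).
AP = (29, 0, −3), and AP × d = (18, −93, 174).
|AP × d|² = 39249 and |d|² = 49, so the distance is √(39249/49) = √801 = 3√89.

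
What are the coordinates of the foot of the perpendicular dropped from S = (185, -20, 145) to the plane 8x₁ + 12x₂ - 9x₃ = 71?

(3209/17, -244/17, 2393/17)

n = (8, 12, -9), |n|² = 289, and n·S − 71 = -136.
t = -136/289 = -8/17, so the foot is S − t·n = (185, -20, 145) − (-8/17)·(8, 12, -9) = (3209/17, -244/17, 2393/17).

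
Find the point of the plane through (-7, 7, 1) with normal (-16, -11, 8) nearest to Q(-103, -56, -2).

The perpendicular from Q has direction n = (-16, -11, 8): r = (-103, -56, -2) + t(-16, -11, 8).
Substitute into the plane: n·(Q + tn) = 43 gives 2248 + 441t = 43, so t = -5.
Foot = (-103, -56, -2) + (-5)·(-16, -11, 8) = (-23, -1, -42).

(-23, -1, -42)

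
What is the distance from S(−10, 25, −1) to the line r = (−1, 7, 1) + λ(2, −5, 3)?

√67

Direction vector d = (2, −5, 3).
AP = (−9, 18, −2), and AP × d = (44, 23, 9).
|AP × d|² = 2546 and |d|² = 38, so the distance is √(2546/38) = √67.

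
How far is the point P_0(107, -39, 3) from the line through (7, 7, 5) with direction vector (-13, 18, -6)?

Direction vector d = (-13, 18, -6).
AP = (100, -46, -2); AP·d = -2116, |AP|² = 12120, |d|² = 529.
distance² = |AP|² − (AP·d)²/|d|² = 12120 − 4477456/529 = 3656, so the distance is 2√914.

2√914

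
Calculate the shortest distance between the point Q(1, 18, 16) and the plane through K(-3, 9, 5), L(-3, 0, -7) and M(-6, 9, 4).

7√26/26

KL = (0, -9, -12) and KM = (-3, 0, -1), so a normal is n = KL × KM = (9, 36, -27).
Then n·(1, 18, 16) - 162 = 63.
|n| = √(81 + 1296 + 729) = 9√26, so the distance is |63|/(9√26) = 7/√26.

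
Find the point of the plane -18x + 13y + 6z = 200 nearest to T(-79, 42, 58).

(-7, -10, 34)

The perpendicular from T has direction n = (-18, 13, 6): r = (-79, 42, 58) + t(-18, 13, 6).
Substitute into the plane: n·(T + tn) = 200 gives 2316 + 529t = 200, so t = -4.
Foot = (-79, 42, 58) + (-4)·(-18, 13, 6) = (-7, -10, 34).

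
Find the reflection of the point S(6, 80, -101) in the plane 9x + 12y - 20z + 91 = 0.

(-84, -40, 99)

n = (9, 12, -20), |n|² = 625, n·S − (-91) = 3125, so t = 3125/625 = 5.
Foot F = S − 5·n = (-39, 20, -1); the reflection is 2F − S = (-84, -40, 99).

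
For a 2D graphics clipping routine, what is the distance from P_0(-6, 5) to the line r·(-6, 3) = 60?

3/√5

d = |(-6)·(-6) + 3·5 − 60| / √(36 + 9) = |-9|/(3√5) = 3√5/5.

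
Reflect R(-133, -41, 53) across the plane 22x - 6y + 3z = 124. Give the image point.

(87, -101, 83)

With n = (22, -6, 3), the signed offset is (n·R − 124)/|n|² = -2645/529 = -5.
R' = R − 2t·n = (-133, -41, 53) − (-10)·(22, -6, 3) = (87, -101, 83).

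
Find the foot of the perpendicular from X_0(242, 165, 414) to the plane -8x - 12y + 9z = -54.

(4050/17, 2709/17, 7110/17)

n = (-8, -12, 9), |n|² = 289, and n·X_0 − (-54) = -136.
t = -136/289 = -8/17, so the foot is X_0 − t·n = (242, 165, 414) − (-8/17)·(-8, -12, 9) = (4050/17, 2709/17, 7110/17).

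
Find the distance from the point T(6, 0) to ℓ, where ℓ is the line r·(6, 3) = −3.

The normal to the line is n = (6, 3) with |n| = 3√5.
|n·T − (-3)| = |36 − (-3)| = 39, so the distance is 39/(3√5) = 13√5/5.

13√5/5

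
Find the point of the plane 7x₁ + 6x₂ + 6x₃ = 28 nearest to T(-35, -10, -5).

The perpendicular from T has direction n = (7, 6, 6): r = (-35, -10, -5) + μ(7, 6, 6).
Substitute into the plane: n·(T + μn) = 28 gives -335 + 121μ = 28, so μ = 3.
Foot = (-35, -10, -5) + 3·(7, 6, 6) = (-14, 8, 13).

(-14, 8, 13)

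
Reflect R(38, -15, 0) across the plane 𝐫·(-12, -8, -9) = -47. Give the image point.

With n = (-12, -8, -9), the signed offset is (n·R − (-47))/|n|² = -289/289 = -1.
R' = R − 2t·n = (38, -15, 0) − (-2)·(-12, -8, -9) = (14, -31, -18).

(14, -31, -18)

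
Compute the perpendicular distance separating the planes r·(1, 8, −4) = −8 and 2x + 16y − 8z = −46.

Divide the second equation by 2 to match normals: x + 8y − 4z = -23.
Both planes have normal n = (1, 8, −4), |n| = 9. Any point on the first plane is at distance |(-23) − (-8)|/|n| = 15/9 = 5/3 from the second.

5/3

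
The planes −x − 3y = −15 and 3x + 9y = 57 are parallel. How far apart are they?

2√10/5

Divide the second equation by -3 to match normals: −x − 3y = -19.
With common normal n = (−1, −3, 0) (|n| = √10), the distance is |(-15) − (-19)|/|n| = 4/√10 = 2√10/5.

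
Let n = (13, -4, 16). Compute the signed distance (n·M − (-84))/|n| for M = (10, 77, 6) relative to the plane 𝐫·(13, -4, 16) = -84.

n·M − (-84) = 2.
|n| = 21, so the signed distance is 2/21.

2/21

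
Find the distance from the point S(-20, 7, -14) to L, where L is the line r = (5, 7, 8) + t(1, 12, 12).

Direction vector d = (1, 12, 12).
AP = (-25, 0, -22), and AP × d = (264, 278, -300).
|AP × d|² = 236980 and |d|² = 289, so the distance is √(236980/289) = √820 = 2√205.

2√205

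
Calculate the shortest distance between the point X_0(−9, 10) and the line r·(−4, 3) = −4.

14

d = |(-4)·(-9) + 3·10 − (-4)| / √(16 + 9) = |70|/5 = 14.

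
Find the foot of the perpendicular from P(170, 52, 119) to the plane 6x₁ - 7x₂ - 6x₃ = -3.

n = (6, -7, -6), |n|² = 121, and n·P − (-3) = -55.
t = -55/121 = -5/11, so the foot is P − t·n = (170, 52, 119) − (-5/11)·(6, -7, -6) = (1900/11, 537/11, 1279/11).

(1900/11, 537/11, 1279/11)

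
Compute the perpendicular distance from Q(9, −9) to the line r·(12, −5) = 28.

125/13

The normal to the line is n = (12, −5) with |n| = 13.
|n·Q − 28| = |153 − 28| = 125, so the distance is 125/13.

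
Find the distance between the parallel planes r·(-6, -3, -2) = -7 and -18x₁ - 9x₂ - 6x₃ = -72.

17/7

Divide the second equation by 3 to match normals: -6x₁ - 3x₂ - 2x₃ = -24.
Both planes have normal n = (-6, -3, -2), |n| = 7. Any point on the first plane is at distance |(-24) − (-7)|/|n| = 17/7 from the second.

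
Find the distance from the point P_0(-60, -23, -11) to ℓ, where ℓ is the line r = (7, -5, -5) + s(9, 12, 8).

2√562

Direction vector d = (9, 12, 8).
AP = (-67, -18, -6); AP·d = -867, |AP|² = 4849, |d|² = 289.
distance² = |AP|² − (AP·d)²/|d|² = 4849 − 751689/289 = 2248, so the distance is 2√562.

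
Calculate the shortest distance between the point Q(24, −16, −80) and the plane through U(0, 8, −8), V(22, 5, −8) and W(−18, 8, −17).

24/23

UV = (22, −3, 0) and UW = (−18, 0, −9), so a normal is n = UV × UW = (27, 198, −54).
Then n·(24, −16, −80) − 2016 = −216.
|n| = √(729 + 39204 + 2916) = 207, so the distance is |-216|/207 = 24/23.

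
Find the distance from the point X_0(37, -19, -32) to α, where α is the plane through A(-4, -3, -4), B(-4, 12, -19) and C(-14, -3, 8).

26/√86

AB = (0, 15, -15) and AC = (-10, 0, 12), so a normal is n = AB × AC = (180, 150, 150).
n = (180, 150, 150); n·P − (-1770) = 780; |n| = 30√86; distance = 780/(30√86) = 26/√86.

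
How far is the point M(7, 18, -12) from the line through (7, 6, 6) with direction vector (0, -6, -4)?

Direction vector d = (0, -6, -4).
AP = (0, 12, -18); AP·d = 0, |AP|² = 468, |d|² = 52.
distance² = |AP|² − (AP·d)²/|d|² = 468 − 0/52 = 468, so the distance is 6√13.

6√13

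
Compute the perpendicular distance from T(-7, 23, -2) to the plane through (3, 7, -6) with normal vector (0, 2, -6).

4/√10

The plane has equation n·(r − (3, 7, -6)) = 0, i.e. n·r = 50.
Then n·(-7, 23, -2) - 50 = 8.
|n| = √(0 + 4 + 36) = 2√10, so the distance is |8|/(2√10) = 2√10/5.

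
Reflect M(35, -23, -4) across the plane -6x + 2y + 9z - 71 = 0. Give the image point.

With n = (-6, 2, 9), the signed offset is (n·M − 71)/|n|² = -363/121 = -3.
M' = M − 2t·n = (35, -23, -4) − (-6)·(-6, 2, 9) = (-1, -11, 50).

(-1, -11, 50)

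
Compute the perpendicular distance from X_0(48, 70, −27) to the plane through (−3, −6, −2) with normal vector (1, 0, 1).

13√2

The plane has equation n·(r − (−3, −6, −2)) = 0, i.e. n·r = -5.
Then n·(48, 70, −27) − (−5) = 26.
|n| = √(1 + 0 + 1) = √2, so the distance is |26|/√2 = 13√2.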